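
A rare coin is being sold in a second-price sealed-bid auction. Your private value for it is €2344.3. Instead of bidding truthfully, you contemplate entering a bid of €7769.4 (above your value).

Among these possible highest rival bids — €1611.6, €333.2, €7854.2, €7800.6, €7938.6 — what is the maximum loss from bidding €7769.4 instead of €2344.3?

€1611.6: same outcome either way → loss €0.
€333.2: same outcome either way → loss €0.
€7854.2: same outcome either way → loss €0.
€7800.6: same outcome either way → loss €0.
€7938.6: same outcome either way → loss €0.
Maximum loss: €0.

€0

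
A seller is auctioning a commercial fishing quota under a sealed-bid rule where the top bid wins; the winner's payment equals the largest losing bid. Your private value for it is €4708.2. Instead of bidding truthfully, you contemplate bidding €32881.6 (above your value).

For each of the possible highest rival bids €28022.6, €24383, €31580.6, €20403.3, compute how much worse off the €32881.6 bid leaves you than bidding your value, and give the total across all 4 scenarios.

€85556.7

The deviation costs you only when the competing bid falls strictly between €4708.2 and €32881.6; elsewhere both bids give the same outcome.
€28022.6: truthful payoff €0, deviation payoff −€23314.4 → loss €23314.4.
€24383: truthful payoff €0, deviation payoff −€19674.8 → loss €19674.8.
€31580.6: truthful payoff €0, deviation payoff −€26872.4 → loss €26872.4.
€20403.3: truthful payoff €0, deviation payoff −€15695.1 → loss €15695.1.
Total loss = €23314.4 + €19674.8 + €26872.4 + €15695.1 = €85556.7.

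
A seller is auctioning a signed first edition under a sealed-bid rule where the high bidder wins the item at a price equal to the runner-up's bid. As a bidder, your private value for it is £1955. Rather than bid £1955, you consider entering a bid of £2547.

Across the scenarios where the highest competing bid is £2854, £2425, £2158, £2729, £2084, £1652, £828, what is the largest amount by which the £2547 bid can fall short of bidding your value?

£2854: same outcome either way → loss £0.
£2425: truthful gives £0, deviation gives −£470 → loss £470.
£2158: truthful gives £0, deviation gives −£203 → loss £203.
£2729: same outcome either way → loss £0.
£2084: truthful gives £0, deviation gives −£129 → loss £129.
£1652: same outcome either way → loss £0.
£828: same outcome either way → loss £0.
Maximum loss: £470.

£470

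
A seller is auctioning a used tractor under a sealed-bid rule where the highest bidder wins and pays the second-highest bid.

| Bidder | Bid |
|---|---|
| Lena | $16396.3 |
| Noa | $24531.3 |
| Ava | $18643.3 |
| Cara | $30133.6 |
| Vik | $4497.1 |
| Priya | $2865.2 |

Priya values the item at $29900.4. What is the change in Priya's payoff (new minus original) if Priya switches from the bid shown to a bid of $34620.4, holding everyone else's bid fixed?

The highest bid among the other bidders is $30133.6; Priya's bid doesn't change that.
Original bid $2865.2: Priya is not highest (top rival bid is $30133.6); payoff $0.
Alternative bid $34620.4: Priya is highest, pays the top rival bid $30133.6; payoff $29900.4 − $30133.6 = −$233.2.
Change in payoff = −$233.2 − ($0) = −$233.2.

−$233.2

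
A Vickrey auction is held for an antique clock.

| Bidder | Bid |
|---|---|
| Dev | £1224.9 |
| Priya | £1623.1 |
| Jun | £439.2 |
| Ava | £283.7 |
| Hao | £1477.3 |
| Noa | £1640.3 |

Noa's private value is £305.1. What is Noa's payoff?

−£1318

Highest bid: Noa at £1640.3, so Noa wins.
Second-highest bid: Priya at £1623.1 — that is the price the winner pays.
Noa's payoff = value − price = £305.1 − £1623.1 = −£1318.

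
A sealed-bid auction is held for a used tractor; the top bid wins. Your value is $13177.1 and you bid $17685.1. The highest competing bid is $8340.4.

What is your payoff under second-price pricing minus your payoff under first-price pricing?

$9344.7

You have the highest bid, so you win under either rule.
Second-price: pay $8340.4 → payoff $4836.7.
First-price: pay your own bid $17685.1 → payoff −$4508.
Difference = $4836.7 − (−$4508) = $9344.7.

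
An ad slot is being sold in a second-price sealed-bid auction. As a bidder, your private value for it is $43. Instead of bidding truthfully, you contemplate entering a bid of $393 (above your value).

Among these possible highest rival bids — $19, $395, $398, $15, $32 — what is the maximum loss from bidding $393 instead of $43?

$0

$19: same outcome either way → loss $0.
$395: same outcome either way → loss $0.
$398: same outcome either way → loss $0.
$15: same outcome either way → loss $0.
$32: same outcome either way → loss $0.
Maximum loss: $0.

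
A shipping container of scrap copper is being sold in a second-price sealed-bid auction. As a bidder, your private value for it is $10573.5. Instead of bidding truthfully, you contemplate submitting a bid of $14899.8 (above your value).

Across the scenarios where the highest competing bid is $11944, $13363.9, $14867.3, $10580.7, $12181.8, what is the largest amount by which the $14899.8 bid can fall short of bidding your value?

$4293.8

$11944: truthful gives $0, deviation gives −$1370.5 → loss $1370.5.
$13363.9: truthful gives $0, deviation gives −$2790.4 → loss $2790.4.
$14867.3: truthful gives $0, deviation gives −$4293.8 → loss $4293.8.
$10580.7: truthful gives $0, deviation gives −$7.2 → loss $7.2.
$12181.8: truthful gives $0, deviation gives −$1608.3 → loss $1608.3.
Maximum loss: $4293.8.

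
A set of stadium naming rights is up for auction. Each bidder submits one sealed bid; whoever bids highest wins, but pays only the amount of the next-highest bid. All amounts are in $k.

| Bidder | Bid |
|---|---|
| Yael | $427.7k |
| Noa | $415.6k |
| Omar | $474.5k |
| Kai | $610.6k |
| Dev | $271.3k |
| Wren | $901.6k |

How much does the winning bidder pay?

$610.6k

Highest bid: Wren at $901.6k, so Wren wins.
Second-highest bid: Kai at $610.6k — that is the price the winner pays.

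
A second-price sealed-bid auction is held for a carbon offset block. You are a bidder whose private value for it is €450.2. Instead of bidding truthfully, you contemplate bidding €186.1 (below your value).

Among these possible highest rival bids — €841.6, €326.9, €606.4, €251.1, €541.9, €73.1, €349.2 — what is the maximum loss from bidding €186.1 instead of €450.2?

€199.1

€841.6: same outcome either way → loss €0.
€326.9: truthful gives €123.3, deviation gives €0 → loss €123.3.
€606.4: same outcome either way → loss €0.
€251.1: truthful gives €199.1, deviation gives €0 → loss €199.1.
€541.9: same outcome either way → loss €0.
€73.1: same outcome either way → loss €0.
€349.2: truthful gives €101, deviation gives €0 → loss €101.
Maximum loss: €199.1.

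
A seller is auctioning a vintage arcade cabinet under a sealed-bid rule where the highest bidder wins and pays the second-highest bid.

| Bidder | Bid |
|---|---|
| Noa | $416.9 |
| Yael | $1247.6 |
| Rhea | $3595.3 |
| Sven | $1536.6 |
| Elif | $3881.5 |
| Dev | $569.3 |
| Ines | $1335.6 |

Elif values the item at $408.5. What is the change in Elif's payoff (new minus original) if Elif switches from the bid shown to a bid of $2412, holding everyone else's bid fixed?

$3186.8

The highest bid among the other bidders is $3595.3; Elif's bid doesn't change that.
Original bid $3881.5: Elif is highest, pays the top rival bid $3595.3; payoff $408.5 − $3595.3 = −$3186.8.
Alternative bid $2412: Elif is not highest (top rival bid is $3595.3); payoff $0.
Change in payoff = $0 − (−$3186.8) = $3186.8.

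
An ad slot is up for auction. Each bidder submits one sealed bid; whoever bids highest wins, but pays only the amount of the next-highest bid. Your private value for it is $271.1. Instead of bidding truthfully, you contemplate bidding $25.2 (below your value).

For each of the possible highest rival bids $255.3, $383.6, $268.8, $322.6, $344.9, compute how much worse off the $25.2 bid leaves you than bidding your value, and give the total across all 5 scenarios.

The deviation costs you only when the competing bid falls strictly between $25.2 and $271.1; elsewhere both bids give the same outcome.
$255.3: truthful payoff $15.8, deviation payoff $0 → loss $15.8.
$383.6: outcomes coincide → loss $0.
$268.8: truthful payoff $2.3, deviation payoff $0 → loss $2.3.
$322.6: outcomes coincide → loss $0.
$344.9: outcomes coincide → loss $0.
Total loss = $15.8 + $2.3 = $18.1.

$18.1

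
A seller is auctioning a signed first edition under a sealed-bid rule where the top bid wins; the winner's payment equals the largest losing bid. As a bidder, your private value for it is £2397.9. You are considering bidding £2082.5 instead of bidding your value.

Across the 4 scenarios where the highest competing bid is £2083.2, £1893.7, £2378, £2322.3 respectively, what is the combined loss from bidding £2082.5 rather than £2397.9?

The deviation costs you only when the competing bid falls strictly between £2082.5 and £2397.9; elsewhere both bids give the same outcome.
£2083.2: truthful payoff £314.7, deviation payoff £0 → loss £314.7.
£1893.7: outcomes coincide → loss £0.
£2378: truthful payoff £19.9, deviation payoff £0 → loss £19.9.
£2322.3: truthful payoff £75.6, deviation payoff £0 → loss £75.6.
Total loss = £314.7 + £19.9 + £75.6 = £410.2.

£410.2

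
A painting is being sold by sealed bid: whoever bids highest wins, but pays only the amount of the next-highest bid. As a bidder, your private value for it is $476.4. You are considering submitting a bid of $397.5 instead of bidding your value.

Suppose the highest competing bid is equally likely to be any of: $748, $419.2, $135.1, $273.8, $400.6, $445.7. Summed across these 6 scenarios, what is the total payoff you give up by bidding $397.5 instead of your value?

$163.7

The deviation costs you only when the competing bid falls strictly between $397.5 and $476.4; elsewhere both bids give the same outcome.
$748: outcomes coincide → loss $0.
$419.2: truthful payoff $57.2, deviation payoff $0 → loss $57.2.
$135.1: outcomes coincide → loss $0.
$273.8: outcomes coincide → loss $0.
$400.6: truthful payoff $75.8, deviation payoff $0 → loss $75.8.
$445.7: truthful payoff $30.7, deviation payoff $0 → loss $30.7.
Total loss = $57.2 + $75.8 + $30.7 = $163.7.
In a second-price auction your bid sets only whether you win, not what you pay, so bidding your true value is weakly dominant.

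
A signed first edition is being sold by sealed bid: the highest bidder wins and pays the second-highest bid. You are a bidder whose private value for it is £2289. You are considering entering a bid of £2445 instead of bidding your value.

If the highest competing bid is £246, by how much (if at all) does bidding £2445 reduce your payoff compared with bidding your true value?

Bidding your value £2289: you win (since £2289 > £246) and pay £246. Payoff £2043.
Bidding £2445: you win and pay £246. Payoff £2289 − £246 = £2043.
Difference = £2043 − £2043 = £0; both bids lead to the same outcome because the competing bid is below both your value and your alternative bid.
In a second-price auction your bid sets only whether you win, not what you pay, so bidding your true value is weakly dominant.

£0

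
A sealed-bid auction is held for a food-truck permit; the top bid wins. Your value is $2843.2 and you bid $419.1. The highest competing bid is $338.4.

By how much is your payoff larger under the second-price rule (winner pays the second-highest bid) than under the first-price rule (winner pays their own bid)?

$80.7

You have the highest bid, so you win under either rule.
Second-price: pay $338.4 → payoff $2504.8.
First-price: pay your own bid $419.1 → payoff $2424.1.
Difference = $2504.8 − ($2424.1) = $80.7.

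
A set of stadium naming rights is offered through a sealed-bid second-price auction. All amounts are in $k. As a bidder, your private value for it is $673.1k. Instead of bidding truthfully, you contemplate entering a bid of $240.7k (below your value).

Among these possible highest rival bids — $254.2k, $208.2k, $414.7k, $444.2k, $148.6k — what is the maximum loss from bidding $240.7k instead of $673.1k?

$254.2k: truthful gives $418.9k, deviation gives $0k → loss $418.9k.
$208.2k: same outcome either way → loss $0k.
$414.7k: truthful gives $258.4k, deviation gives $0k → loss $258.4k.
$444.2k: truthful gives $228.9k, deviation gives $0k → loss $228.9k.
$148.6k: same outcome either way → loss $0k.
Maximum loss: $418.9k.

$418.9k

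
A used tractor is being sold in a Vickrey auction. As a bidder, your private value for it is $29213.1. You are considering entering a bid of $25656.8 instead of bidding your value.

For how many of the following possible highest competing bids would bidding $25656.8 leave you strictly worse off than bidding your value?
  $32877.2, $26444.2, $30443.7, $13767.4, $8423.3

The deviation hurts exactly when the highest competing bid lies strictly between $25656.8 and $29213.1 — underbidding then forfeits a profitable win.
$32877.2: above both → same outcome either way.
$26444.2: inside the interval → strictly worse (loss $2768.9).
$30443.7: above both → same outcome either way.
$13767.4: below both → same outcome either way.
$8423.3: below both → same outcome either way.
Count: 1.

1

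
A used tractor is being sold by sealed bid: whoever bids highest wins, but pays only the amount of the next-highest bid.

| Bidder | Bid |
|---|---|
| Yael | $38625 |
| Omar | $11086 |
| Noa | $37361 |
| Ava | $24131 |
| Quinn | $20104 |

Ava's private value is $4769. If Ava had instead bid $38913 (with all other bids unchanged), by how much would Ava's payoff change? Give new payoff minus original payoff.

−$33856

The highest bid among the other bidders is $38625; Ava's bid doesn't change that.
Original bid $24131: Ava is not highest (top rival bid is $38625); payoff $0.
Alternative bid $38913: Ava is highest, pays the top rival bid $38625; payoff $4769 − $38625 = −$33856.
Change in payoff = −$33856 − ($0) = −$33856.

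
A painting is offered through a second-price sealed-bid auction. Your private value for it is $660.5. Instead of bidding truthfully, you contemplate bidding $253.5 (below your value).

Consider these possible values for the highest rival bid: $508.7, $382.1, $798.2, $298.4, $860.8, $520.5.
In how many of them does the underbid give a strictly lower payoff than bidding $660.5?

4

The deviation hurts exactly when the highest competing bid lies strictly between $253.5 and $660.5 — underbidding then forfeits a profitable win.
$508.7: inside the interval → strictly worse (loss $151.8).
$382.1: inside the interval → strictly worse (loss $278.4).
$798.2: above both → same outcome either way.
$298.4: inside the interval → strictly worse (loss $362.1).
$860.8: above both → same outcome either way.
$520.5: inside the interval → strictly worse (loss $140).
Count: 4.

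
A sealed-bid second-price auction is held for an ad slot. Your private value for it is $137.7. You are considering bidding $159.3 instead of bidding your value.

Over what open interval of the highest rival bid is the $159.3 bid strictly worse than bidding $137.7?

If the competing bid is below $137.7, both bids win at the same price — no difference.
If it is above $159.3, both bids lose — no difference.
If it lies strictly between $137.7 and $159.3, bidding your value loses (payoff 0) while bidding $159.3 wins at a price above your value (payoff negative).
So the deviation strictly hurts on the open interval ($137.7, $159.3).

($137.7, $159.3)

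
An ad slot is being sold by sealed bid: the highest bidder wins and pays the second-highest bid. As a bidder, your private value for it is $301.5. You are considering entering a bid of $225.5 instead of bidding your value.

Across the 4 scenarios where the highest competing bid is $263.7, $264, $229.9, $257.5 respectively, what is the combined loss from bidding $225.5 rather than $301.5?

$190.9

The deviation costs you only when the competing bid falls strictly between $225.5 and $301.5; elsewhere both bids give the same outcome.
$263.7: truthful payoff $37.8, deviation payoff $0 → loss $37.8.
$264: truthful payoff $37.5, deviation payoff $0 → loss $37.5.
$229.9: truthful payoff $71.6, deviation payoff $0 → loss $71.6.
$257.5: truthful payoff $44, deviation payoff $0 → loss $44.
Total loss = $37.8 + $37.5 + $71.6 + $44 = $190.9.
Truthful bidding weakly dominates here: raising your bid can only win items priced above your value, and lowering it can only forfeit items priced below.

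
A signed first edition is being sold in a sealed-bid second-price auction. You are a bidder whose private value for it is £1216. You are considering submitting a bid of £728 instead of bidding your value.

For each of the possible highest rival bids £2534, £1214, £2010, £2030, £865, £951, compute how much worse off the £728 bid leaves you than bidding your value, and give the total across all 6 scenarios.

£618

The deviation costs you only when the competing bid falls strictly between £728 and £1216; elsewhere both bids give the same outcome.
£2534: outcomes coincide → loss £0.
£1214: truthful payoff £2, deviation payoff £0 → loss £2.
£2010: outcomes coincide → loss £0.
£2030: outcomes coincide → loss £0.
£865: truthful payoff £351, deviation payoff £0 → loss £351.
£951: truthful payoff £265, deviation payoff £0 → loss £265.
Total loss = £2 + £351 + £265 = £618.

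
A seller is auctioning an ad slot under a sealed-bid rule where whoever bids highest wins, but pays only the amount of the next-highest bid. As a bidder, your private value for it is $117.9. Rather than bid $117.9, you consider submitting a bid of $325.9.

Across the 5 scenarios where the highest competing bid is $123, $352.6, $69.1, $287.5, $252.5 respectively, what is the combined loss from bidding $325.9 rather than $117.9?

The deviation costs you only when the competing bid falls strictly between $117.9 and $325.9; elsewhere both bids give the same outcome.
$123: truthful payoff $0, deviation payoff −$5.1 → loss $5.1.
$352.6: outcomes coincide → loss $0.
$69.1: outcomes coincide → loss $0.
$287.5: truthful payoff $0, deviation payoff −$169.6 → loss $169.6.
$252.5: truthful payoff $0, deviation payoff −$134.6 → loss $134.6.
Total loss = $5.1 + $169.6 + $134.6 = $309.3.

$309.3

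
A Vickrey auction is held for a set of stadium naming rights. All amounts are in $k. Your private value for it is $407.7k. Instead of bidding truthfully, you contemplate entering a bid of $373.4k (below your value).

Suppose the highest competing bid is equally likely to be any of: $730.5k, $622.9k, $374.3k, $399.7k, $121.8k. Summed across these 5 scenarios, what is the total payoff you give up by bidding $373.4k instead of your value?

$41.4k

The deviation costs you only when the competing bid falls strictly between $373.4k and $407.7k; elsewhere both bids give the same outcome.
$730.5k: outcomes coincide → loss $0k.
$622.9k: outcomes coincide → loss $0k.
$374.3k: truthful payoff $33.4k, deviation payoff $0k → loss $33.4k.
$399.7k: truthful payoff $8k, deviation payoff $0k → loss $8k.
$121.8k: outcomes coincide → loss $0k.
Total loss = $33.4k + $8k = $41.4k.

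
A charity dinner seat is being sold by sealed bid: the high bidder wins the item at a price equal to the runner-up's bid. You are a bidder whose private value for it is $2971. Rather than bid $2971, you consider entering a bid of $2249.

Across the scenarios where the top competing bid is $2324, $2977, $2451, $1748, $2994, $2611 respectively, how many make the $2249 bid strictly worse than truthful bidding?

The deviation hurts exactly when the highest competing bid lies strictly between $2249 and $2971 — underbidding then forfeits a profitable win.
$2324: inside the interval → strictly worse (loss $647).
$2977: above both → same outcome either way.
$2451: inside the interval → strictly worse (loss $520).
$1748: below both → same outcome either way.
$2994: above both → same outcome either way.
$2611: inside the interval → strictly worse (loss $360).
Count: 3.

3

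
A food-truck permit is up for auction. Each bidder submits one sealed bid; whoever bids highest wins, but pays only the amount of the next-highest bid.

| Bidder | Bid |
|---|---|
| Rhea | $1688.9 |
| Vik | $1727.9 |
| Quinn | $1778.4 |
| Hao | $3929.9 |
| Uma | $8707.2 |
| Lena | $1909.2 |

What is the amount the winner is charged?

Highest bid: Uma at $8707.2, so Uma wins.
Second-highest bid: Hao at $3929.9 — that is the price the winner pays.

$3929.9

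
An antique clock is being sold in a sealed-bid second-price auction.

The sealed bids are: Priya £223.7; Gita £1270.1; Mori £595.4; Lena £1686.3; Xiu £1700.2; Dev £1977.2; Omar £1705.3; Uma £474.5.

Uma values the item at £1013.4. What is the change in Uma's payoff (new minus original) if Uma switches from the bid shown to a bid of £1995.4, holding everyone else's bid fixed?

−£963.8

The highest bid among the other bidders is £1977.2; Uma's bid doesn't change that.
Original bid £474.5: Uma is not highest (top rival bid is £1977.2); payoff £0.
Alternative bid £1995.4: Uma is highest, pays the top rival bid £1977.2; payoff £1013.4 − £1977.2 = −£963.8.
Change in payoff = −£963.8 − (£0) = −£963.8.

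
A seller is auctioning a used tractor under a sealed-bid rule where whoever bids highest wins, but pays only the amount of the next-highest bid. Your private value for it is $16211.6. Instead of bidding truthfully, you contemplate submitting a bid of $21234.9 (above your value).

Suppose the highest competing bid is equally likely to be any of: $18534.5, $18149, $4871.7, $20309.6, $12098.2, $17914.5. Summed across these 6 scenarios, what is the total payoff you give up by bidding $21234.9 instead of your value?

The deviation costs you only when the competing bid falls strictly between $16211.6 and $21234.9; elsewhere both bids give the same outcome.
$18534.5: truthful payoff $0, deviation payoff −$2322.9 → loss $2322.9.
$18149: truthful payoff $0, deviation payoff −$1937.4 → loss $1937.4.
$4871.7: outcomes coincide → loss $0.
$20309.6: truthful payoff $0, deviation payoff −$4098 → loss $4098.
$12098.2: outcomes coincide → loss $0.
$17914.5: truthful payoff $0, deviation payoff −$1702.9 → loss $1702.9.
Total loss = $2322.9 + $1937.4 + $4098 + $1702.9 = $10061.2.

$10061.2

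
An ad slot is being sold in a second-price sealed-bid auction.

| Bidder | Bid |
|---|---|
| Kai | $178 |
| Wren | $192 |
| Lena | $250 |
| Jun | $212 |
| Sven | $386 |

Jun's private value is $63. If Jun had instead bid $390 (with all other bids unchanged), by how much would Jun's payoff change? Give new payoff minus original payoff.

−$323

The highest bid among the other bidders is $386; Jun's bid doesn't change that.
Original bid $212: Jun is not highest (top rival bid is $386); payoff $0.
Alternative bid $390: Jun is highest, pays the top rival bid $386; payoff $63 − $386 = −$323.
Change in payoff = −$323 − ($0) = −$323.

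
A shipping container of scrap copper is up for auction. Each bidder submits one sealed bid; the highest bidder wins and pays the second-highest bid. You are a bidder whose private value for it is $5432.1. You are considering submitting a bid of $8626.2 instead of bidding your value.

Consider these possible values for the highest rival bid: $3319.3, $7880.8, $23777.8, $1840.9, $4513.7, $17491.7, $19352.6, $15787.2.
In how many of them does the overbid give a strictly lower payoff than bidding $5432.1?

The deviation hurts exactly when the highest competing bid lies strictly between $5432.1 and $8626.2 — overbidding then wins at a price above your value.
$3319.3: below both → same outcome either way.
$7880.8: inside the interval → strictly worse (loss $2448.7).
$23777.8: above both → same outcome either way.
$1840.9: below both → same outcome either way.
$4513.7: below both → same outcome either way.
$17491.7: above both → same outcome either way.
$19352.6: above both → same outcome either way.
$15787.2: above both → same outcome either way.
Count: 1.

1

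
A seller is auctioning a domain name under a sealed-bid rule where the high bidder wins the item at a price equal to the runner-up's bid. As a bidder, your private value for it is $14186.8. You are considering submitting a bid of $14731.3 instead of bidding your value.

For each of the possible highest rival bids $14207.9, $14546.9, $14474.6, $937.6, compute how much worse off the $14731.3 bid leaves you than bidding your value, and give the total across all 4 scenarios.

$669

The deviation costs you only when the competing bid falls strictly between $14186.8 and $14731.3; elsewhere both bids give the same outcome.
$14207.9: truthful payoff $0, deviation payoff −$21.1 → loss $21.1.
$14546.9: truthful payoff $0, deviation payoff −$360.1 → loss $360.1.
$14474.6: truthful payoff $0, deviation payoff −$287.8 → loss $287.8.
$937.6: outcomes coincide → loss $0.
Total loss = $21.1 + $360.1 + $287.8 = $669.
Because the price is fixed by the runner-up's bid, deviating from your value can only change a good outcome into a bad one — never the reverse.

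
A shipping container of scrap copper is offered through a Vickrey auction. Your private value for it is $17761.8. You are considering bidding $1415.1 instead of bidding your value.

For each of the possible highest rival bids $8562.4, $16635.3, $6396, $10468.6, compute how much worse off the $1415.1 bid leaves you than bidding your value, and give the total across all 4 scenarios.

The deviation costs you only when the competing bid falls strictly between $1415.1 and $17761.8; elsewhere both bids give the same outcome.
$8562.4: truthful payoff $9199.4, deviation payoff $0 → loss $9199.4.
$16635.3: truthful payoff $1126.5, deviation payoff $0 → loss $1126.5.
$6396: truthful payoff $11365.8, deviation payoff $0 → loss $11365.8.
$10468.6: truthful payoff $7293.2, deviation payoff $0 → loss $7293.2.
Total loss = $9199.4 + $1126.5 + $11365.8 + $7293.2 = $28984.9.
In a second-price auction your bid sets only whether you win, not what you pay, so bidding your true value is weakly dominant.

$28984.9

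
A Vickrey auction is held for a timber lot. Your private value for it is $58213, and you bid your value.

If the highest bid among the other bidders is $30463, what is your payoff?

$27750

Your bid $58213 exceeds the highest competing bid $30463, so you win.
In a second-price auction the winner pays the second-highest bid, $30463.
Payoff = value − price = $58213 − $30463 = $27750.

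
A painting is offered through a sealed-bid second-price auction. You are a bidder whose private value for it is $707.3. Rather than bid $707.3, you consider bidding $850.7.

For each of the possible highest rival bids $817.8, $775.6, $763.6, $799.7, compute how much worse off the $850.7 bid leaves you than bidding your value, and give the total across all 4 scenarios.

$327.5

The deviation costs you only when the competing bid falls strictly between $707.3 and $850.7; elsewhere both bids give the same outcome.
$817.8: truthful payoff $0, deviation payoff −$110.5 → loss $110.5.
$775.6: truthful payoff $0, deviation payoff −$68.3 → loss $68.3.
$763.6: truthful payoff $0, deviation payoff −$56.3 → loss $56.3.
$799.7: truthful payoff $0, deviation payoff −$92.4 → loss $92.4.
Total loss = $110.5 + $68.3 + $56.3 + $92.4 = $327.5.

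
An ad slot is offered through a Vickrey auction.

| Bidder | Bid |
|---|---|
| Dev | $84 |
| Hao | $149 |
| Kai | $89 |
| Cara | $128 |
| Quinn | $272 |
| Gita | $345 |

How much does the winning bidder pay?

$272

Highest bid: Gita at $345, so Gita wins.
Second-highest bid: Quinn at $272 — that is the price the winner pays.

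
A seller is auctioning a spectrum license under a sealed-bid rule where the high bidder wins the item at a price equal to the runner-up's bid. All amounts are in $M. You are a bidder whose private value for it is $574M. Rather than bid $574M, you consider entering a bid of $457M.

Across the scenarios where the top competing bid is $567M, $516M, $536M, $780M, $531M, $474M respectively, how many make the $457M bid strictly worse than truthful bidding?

5

The deviation hurts exactly when the highest competing bid lies strictly between $457M and $574M — underbidding then forfeits a profitable win.
$567M: inside the interval → strictly worse (loss $7M).
$516M: inside the interval → strictly worse (loss $58M).
$536M: inside the interval → strictly worse (loss $38M).
$780M: above both → same outcome either way.
$531M: inside the interval → strictly worse (loss $43M).
$474M: inside the interval → strictly worse (loss $100M).
Count: 5.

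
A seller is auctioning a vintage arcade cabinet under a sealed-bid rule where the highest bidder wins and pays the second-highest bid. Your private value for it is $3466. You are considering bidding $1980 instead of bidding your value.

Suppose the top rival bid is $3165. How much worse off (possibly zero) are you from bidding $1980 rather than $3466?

Bidding your value $3466: you win (since $3466 > $3165) and pay $3165. Payoff $301.
Bidding $1980: you lose. Payoff $0.
The competing bid $3165 lies between your shaded bid and your value, so underbidding forfeits an item you could have won at a profitable price.
Loss from deviating = $301 − ($0) = $301.

$301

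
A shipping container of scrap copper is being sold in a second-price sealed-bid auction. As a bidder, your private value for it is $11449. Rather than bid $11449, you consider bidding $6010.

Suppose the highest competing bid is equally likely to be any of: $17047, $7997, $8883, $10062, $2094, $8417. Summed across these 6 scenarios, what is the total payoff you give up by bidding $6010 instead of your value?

The deviation costs you only when the competing bid falls strictly between $6010 and $11449; elsewhere both bids give the same outcome.
$17047: outcomes coincide → loss $0.
$7997: truthful payoff $3452, deviation payoff $0 → loss $3452.
$8883: truthful payoff $2566, deviation payoff $0 → loss $2566.
$10062: truthful payoff $1387, deviation payoff $0 → loss $1387.
$2094: outcomes coincide → loss $0.
$8417: truthful payoff $3032, deviation payoff $0 → loss $3032.
Total loss = $3452 + $2566 + $1387 + $3032 = $10437.

$10437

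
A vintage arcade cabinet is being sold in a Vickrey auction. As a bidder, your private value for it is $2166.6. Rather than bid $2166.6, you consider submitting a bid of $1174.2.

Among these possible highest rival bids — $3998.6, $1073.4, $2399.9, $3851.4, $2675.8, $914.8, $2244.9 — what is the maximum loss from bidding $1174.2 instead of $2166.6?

$0

$3998.6: same outcome either way → loss $0.
$1073.4: same outcome either way → loss $0.
$2399.9: same outcome either way → loss $0.
$3851.4: same outcome either way → loss $0.
$2675.8: same outcome either way → loss $0.
$914.8: same outcome either way → loss $0.
$2244.9: same outcome either way → loss $0.
Maximum loss: $0.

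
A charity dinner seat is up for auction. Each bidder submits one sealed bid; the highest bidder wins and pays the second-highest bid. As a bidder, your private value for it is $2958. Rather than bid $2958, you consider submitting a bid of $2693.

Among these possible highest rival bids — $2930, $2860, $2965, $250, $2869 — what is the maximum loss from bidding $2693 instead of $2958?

$98

$2930: truthful gives $28, deviation gives $0 → loss $28.
$2860: truthful gives $98, deviation gives $0 → loss $98.
$2965: same outcome either way → loss $0.
$250: same outcome either way → loss $0.
$2869: truthful gives $89, deviation gives $0 → loss $89.
Maximum loss: $98.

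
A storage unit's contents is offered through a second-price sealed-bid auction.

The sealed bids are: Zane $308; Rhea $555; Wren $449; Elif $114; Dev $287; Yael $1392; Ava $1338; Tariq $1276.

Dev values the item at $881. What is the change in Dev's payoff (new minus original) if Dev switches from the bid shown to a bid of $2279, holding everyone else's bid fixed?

The highest bid among the other bidders is $1392; Dev's bid doesn't change that.
Original bid $287: Dev is not highest (top rival bid is $1392); payoff $0.
Alternative bid $2279: Dev is highest, pays the top rival bid $1392; payoff $881 − $1392 = −$511.
Change in payoff = −$511 − ($0) = −$511.

−$511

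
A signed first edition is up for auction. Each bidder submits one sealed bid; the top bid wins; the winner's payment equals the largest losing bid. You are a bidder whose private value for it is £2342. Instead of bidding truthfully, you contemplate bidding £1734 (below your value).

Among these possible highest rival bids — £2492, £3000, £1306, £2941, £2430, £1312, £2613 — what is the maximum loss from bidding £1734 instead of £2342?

£2492: same outcome either way → loss £0.
£3000: same outcome either way → loss £0.
£1306: same outcome either way → loss £0.
£2941: same outcome either way → loss £0.
£2430: same outcome either way → loss £0.
£1312: same outcome either way → loss £0.
£2613: same outcome either way → loss £0.
Maximum loss: £0.

£0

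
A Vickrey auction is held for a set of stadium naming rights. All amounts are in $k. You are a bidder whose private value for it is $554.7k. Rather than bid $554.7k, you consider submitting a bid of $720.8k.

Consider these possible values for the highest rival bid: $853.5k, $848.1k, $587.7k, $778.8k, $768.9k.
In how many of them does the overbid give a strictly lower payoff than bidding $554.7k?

1

The deviation hurts exactly when the highest competing bid lies strictly between $554.7k and $720.8k — overbidding then wins at a price above your value.
$853.5k: above both → same outcome either way.
$848.1k: above both → same outcome either way.
$587.7k: inside the interval → strictly worse (loss $33k).
$778.8k: above both → same outcome either way.
$768.9k: above both → same outcome either way.
Count: 1.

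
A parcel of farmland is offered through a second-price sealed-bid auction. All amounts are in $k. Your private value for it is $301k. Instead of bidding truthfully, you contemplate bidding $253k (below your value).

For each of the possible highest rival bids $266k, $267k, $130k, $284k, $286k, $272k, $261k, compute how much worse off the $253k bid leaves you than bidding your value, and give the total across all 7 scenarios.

The deviation costs you only when the competing bid falls strictly between $253k and $301k; elsewhere both bids give the same outcome.
$266k: truthful payoff $35k, deviation payoff $0k → loss $35k.
$267k: truthful payoff $34k, deviation payoff $0k → loss $34k.
$130k: outcomes coincide → loss $0k.
$284k: truthful payoff $17k, deviation payoff $0k → loss $17k.
$286k: truthful payoff $15k, deviation payoff $0k → loss $15k.
$272k: truthful payoff $29k, deviation payoff $0k → loss $29k.
$261k: truthful payoff $40k, deviation payoff $0k → loss $40k.
Total loss = $35k + $34k + $17k + $15k + $29k + $40k = $170k.

$170k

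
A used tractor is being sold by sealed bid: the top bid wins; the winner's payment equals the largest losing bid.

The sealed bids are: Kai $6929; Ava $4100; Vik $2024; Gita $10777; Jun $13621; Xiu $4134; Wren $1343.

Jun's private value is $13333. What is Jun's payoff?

$2556

Highest bid: Jun at $13621, so Jun wins.
Second-highest bid: Gita at $10777 — that is the price the winner pays.
Jun's payoff = value − price = $13333 − $10777 = $2556.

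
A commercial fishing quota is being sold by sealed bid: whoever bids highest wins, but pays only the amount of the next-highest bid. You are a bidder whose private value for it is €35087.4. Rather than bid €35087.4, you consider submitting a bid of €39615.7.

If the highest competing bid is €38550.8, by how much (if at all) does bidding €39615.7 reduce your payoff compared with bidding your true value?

Bidding your value €35087.4: you lose (since €35087.4 < €38550.8). Payoff €0.
Bidding €39615.7: you win and pay €38550.8. Payoff €35087.4 − €38550.8 = −€3463.4.
The competing bid €38550.8 lies between your value and your inflated bid, so overbidding wins an item priced above your value.
Loss from deviating = €0 − (−€3463.4) = €3463.4.

€3463.4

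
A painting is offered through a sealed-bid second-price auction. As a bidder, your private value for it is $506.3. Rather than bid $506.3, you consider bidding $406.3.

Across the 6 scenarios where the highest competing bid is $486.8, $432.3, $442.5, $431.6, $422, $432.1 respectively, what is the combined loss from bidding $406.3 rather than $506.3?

$390.5

The deviation costs you only when the competing bid falls strictly between $406.3 and $506.3; elsewhere both bids give the same outcome.
$486.8: truthful payoff $19.5, deviation payoff $0 → loss $19.5.
$432.3: truthful payoff $74, deviation payoff $0 → loss $74.
$442.5: truthful payoff $63.8, deviation payoff $0 → loss $63.8.
$431.6: truthful payoff $74.7, deviation payoff $0 → loss $74.7.
$422: truthful payoff $84.3, deviation payoff $0 → loss $84.3.
$432.1: truthful payoff $74.2, deviation payoff $0 → loss $74.2.
Total loss = $19.5 + $74 + $63.8 + $74.7 + $84.3 + $74.2 = $390.5.
In a second-price auction your bid sets only whether you win, not what you pay, so bidding your true value is weakly dominant.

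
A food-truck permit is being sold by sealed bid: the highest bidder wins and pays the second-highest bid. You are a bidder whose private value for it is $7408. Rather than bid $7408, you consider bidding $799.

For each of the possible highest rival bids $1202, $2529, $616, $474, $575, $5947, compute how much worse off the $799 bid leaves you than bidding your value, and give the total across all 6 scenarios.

The deviation costs you only when the competing bid falls strictly between $799 and $7408; elsewhere both bids give the same outcome.
$1202: truthful payoff $6206, deviation payoff $0 → loss $6206.
$2529: truthful payoff $4879, deviation payoff $0 → loss $4879.
$616: outcomes coincide → loss $0.
$474: outcomes coincide → loss $0.
$575: outcomes coincide → loss $0.
$5947: truthful payoff $1461, deviation payoff $0 → loss $1461.
Total loss = $6206 + $4879 + $1461 = $12546.
In a second-price auction your bid sets only whether you win, not what you pay, so bidding your true value is weakly dominant.

$12546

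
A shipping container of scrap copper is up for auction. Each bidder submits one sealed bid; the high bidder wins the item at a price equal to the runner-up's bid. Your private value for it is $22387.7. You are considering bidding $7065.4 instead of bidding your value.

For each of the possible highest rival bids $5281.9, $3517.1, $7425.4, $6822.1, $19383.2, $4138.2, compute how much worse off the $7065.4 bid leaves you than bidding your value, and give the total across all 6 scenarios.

$17966.8

The deviation costs you only when the competing bid falls strictly between $7065.4 and $22387.7; elsewhere both bids give the same outcome.
$5281.9: outcomes coincide → loss $0.
$3517.1: outcomes coincide → loss $0.
$7425.4: truthful payoff $14962.3, deviation payoff $0 → loss $14962.3.
$6822.1: outcomes coincide → loss $0.
$19383.2: truthful payoff $3004.5, deviation payoff $0 → loss $3004.5.
$4138.2: outcomes coincide → loss $0.
Total loss = $14962.3 + $3004.5 = $17966.8.
In a second-price auction your bid sets only whether you win, not what you pay, so bidding your true value is weakly dominant.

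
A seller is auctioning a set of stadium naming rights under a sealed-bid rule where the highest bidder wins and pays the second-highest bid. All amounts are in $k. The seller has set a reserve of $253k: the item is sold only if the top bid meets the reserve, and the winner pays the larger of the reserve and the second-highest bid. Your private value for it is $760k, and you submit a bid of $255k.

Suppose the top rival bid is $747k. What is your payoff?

$0k

Your bid $255k is below the highest competing bid $747k, so you lose. Payoff $0k.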